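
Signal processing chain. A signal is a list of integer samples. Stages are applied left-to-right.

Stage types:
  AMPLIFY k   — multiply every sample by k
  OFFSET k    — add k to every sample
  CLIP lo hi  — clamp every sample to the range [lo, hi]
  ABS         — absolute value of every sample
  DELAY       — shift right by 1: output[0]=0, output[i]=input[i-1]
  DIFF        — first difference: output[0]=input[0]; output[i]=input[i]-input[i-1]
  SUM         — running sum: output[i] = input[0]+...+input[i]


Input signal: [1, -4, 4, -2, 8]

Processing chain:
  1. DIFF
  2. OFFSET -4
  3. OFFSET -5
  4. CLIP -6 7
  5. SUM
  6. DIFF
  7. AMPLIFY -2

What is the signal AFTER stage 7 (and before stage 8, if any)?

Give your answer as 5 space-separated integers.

Input: [1, -4, 4, -2, 8]
Stage 1 (DIFF): s[0]=1, -4-1=-5, 4--4=8, -2-4=-6, 8--2=10 -> [1, -5, 8, -6, 10]
Stage 2 (OFFSET -4): 1+-4=-3, -5+-4=-9, 8+-4=4, -6+-4=-10, 10+-4=6 -> [-3, -9, 4, -10, 6]
Stage 3 (OFFSET -5): -3+-5=-8, -9+-5=-14, 4+-5=-1, -10+-5=-15, 6+-5=1 -> [-8, -14, -1, -15, 1]
Stage 4 (CLIP -6 7): clip(-8,-6,7)=-6, clip(-14,-6,7)=-6, clip(-1,-6,7)=-1, clip(-15,-6,7)=-6, clip(1,-6,7)=1 -> [-6, -6, -1, -6, 1]
Stage 5 (SUM): sum[0..0]=-6, sum[0..1]=-12, sum[0..2]=-13, sum[0..3]=-19, sum[0..4]=-18 -> [-6, -12, -13, -19, -18]
Stage 6 (DIFF): s[0]=-6, -12--6=-6, -13--12=-1, -19--13=-6, -18--19=1 -> [-6, -6, -1, -6, 1]
Stage 7 (AMPLIFY -2): -6*-2=12, -6*-2=12, -1*-2=2, -6*-2=12, 1*-2=-2 -> [12, 12, 2, 12, -2]

Answer: 12 12 2 12 -2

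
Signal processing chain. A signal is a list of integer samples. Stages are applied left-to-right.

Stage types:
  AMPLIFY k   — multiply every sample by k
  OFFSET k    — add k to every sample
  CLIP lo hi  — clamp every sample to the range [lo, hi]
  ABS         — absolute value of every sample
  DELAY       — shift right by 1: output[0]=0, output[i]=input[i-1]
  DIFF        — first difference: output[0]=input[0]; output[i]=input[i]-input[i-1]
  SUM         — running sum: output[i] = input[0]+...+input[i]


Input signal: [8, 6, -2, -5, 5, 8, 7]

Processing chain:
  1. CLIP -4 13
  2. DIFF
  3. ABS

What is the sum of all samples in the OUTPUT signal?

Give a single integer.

Answer: 33

Derivation:
Input: [8, 6, -2, -5, 5, 8, 7]
Stage 1 (CLIP -4 13): clip(8,-4,13)=8, clip(6,-4,13)=6, clip(-2,-4,13)=-2, clip(-5,-4,13)=-4, clip(5,-4,13)=5, clip(8,-4,13)=8, clip(7,-4,13)=7 -> [8, 6, -2, -4, 5, 8, 7]
Stage 2 (DIFF): s[0]=8, 6-8=-2, -2-6=-8, -4--2=-2, 5--4=9, 8-5=3, 7-8=-1 -> [8, -2, -8, -2, 9, 3, -1]
Stage 3 (ABS): |8|=8, |-2|=2, |-8|=8, |-2|=2, |9|=9, |3|=3, |-1|=1 -> [8, 2, 8, 2, 9, 3, 1]
Output sum: 33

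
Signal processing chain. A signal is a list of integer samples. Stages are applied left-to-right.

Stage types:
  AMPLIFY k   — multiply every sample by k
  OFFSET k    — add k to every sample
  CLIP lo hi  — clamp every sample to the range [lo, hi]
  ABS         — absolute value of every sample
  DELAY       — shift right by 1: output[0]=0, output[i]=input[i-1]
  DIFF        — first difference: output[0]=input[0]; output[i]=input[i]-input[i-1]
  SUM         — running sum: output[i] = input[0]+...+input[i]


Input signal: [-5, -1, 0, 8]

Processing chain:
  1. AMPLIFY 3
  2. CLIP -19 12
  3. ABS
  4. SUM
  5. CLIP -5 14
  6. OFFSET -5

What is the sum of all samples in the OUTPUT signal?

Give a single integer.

Answer: 36

Derivation:
Input: [-5, -1, 0, 8]
Stage 1 (AMPLIFY 3): -5*3=-15, -1*3=-3, 0*3=0, 8*3=24 -> [-15, -3, 0, 24]
Stage 2 (CLIP -19 12): clip(-15,-19,12)=-15, clip(-3,-19,12)=-3, clip(0,-19,12)=0, clip(24,-19,12)=12 -> [-15, -3, 0, 12]
Stage 3 (ABS): |-15|=15, |-3|=3, |0|=0, |12|=12 -> [15, 3, 0, 12]
Stage 4 (SUM): sum[0..0]=15, sum[0..1]=18, sum[0..2]=18, sum[0..3]=30 -> [15, 18, 18, 30]
Stage 5 (CLIP -5 14): clip(15,-5,14)=14, clip(18,-5,14)=14, clip(18,-5,14)=14, clip(30,-5,14)=14 -> [14, 14, 14, 14]
Stage 6 (OFFSET -5): 14+-5=9, 14+-5=9, 14+-5=9, 14+-5=9 -> [9, 9, 9, 9]
Output sum: 36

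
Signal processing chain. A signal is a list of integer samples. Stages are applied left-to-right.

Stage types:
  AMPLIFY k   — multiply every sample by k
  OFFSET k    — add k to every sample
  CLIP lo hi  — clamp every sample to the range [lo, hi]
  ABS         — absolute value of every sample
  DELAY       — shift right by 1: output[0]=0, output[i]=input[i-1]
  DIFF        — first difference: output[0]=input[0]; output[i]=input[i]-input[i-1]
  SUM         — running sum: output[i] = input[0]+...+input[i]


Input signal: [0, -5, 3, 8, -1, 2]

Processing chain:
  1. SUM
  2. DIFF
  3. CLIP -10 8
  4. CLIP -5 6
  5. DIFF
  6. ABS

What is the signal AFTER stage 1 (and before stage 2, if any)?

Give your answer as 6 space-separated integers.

Answer: 0 -5 -2 6 5 7

Derivation:
Input: [0, -5, 3, 8, -1, 2]
Stage 1 (SUM): sum[0..0]=0, sum[0..1]=-5, sum[0..2]=-2, sum[0..3]=6, sum[0..4]=5, sum[0..5]=7 -> [0, -5, -2, 6, 5, 7]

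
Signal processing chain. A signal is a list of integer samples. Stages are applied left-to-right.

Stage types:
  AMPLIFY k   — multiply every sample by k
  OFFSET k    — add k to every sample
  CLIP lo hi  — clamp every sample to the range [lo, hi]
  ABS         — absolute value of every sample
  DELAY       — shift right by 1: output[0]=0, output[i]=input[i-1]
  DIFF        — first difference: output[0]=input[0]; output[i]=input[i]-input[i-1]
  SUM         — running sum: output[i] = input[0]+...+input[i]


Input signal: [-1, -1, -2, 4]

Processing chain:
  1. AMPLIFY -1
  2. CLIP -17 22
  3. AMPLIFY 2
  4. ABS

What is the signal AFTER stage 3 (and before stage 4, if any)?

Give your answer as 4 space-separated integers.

Input: [-1, -1, -2, 4]
Stage 1 (AMPLIFY -1): -1*-1=1, -1*-1=1, -2*-1=2, 4*-1=-4 -> [1, 1, 2, -4]
Stage 2 (CLIP -17 22): clip(1,-17,22)=1, clip(1,-17,22)=1, clip(2,-17,22)=2, clip(-4,-17,22)=-4 -> [1, 1, 2, -4]
Stage 3 (AMPLIFY 2): 1*2=2, 1*2=2, 2*2=4, -4*2=-8 -> [2, 2, 4, -8]

Answer: 2 2 4 -8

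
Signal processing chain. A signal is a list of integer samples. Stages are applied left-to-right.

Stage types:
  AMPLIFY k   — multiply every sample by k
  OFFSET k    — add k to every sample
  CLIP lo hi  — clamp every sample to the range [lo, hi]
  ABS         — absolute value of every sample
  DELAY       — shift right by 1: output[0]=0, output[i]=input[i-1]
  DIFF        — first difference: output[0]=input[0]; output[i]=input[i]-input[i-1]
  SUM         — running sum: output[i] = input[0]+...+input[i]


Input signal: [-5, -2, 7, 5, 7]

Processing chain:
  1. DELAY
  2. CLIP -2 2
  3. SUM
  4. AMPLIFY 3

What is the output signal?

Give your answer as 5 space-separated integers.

Input: [-5, -2, 7, 5, 7]
Stage 1 (DELAY): [0, -5, -2, 7, 5] = [0, -5, -2, 7, 5] -> [0, -5, -2, 7, 5]
Stage 2 (CLIP -2 2): clip(0,-2,2)=0, clip(-5,-2,2)=-2, clip(-2,-2,2)=-2, clip(7,-2,2)=2, clip(5,-2,2)=2 -> [0, -2, -2, 2, 2]
Stage 3 (SUM): sum[0..0]=0, sum[0..1]=-2, sum[0..2]=-4, sum[0..3]=-2, sum[0..4]=0 -> [0, -2, -4, -2, 0]
Stage 4 (AMPLIFY 3): 0*3=0, -2*3=-6, -4*3=-12, -2*3=-6, 0*3=0 -> [0, -6, -12, -6, 0]

Answer: 0 -6 -12 -6 0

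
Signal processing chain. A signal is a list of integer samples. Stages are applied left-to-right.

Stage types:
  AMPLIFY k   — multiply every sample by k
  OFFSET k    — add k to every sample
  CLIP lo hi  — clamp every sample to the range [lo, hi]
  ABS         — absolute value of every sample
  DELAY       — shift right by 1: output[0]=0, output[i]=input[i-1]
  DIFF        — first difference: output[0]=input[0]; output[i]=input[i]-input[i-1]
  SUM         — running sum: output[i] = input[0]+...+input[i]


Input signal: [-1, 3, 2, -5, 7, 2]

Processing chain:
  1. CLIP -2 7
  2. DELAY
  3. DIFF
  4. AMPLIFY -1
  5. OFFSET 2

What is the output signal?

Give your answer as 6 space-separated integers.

Input: [-1, 3, 2, -5, 7, 2]
Stage 1 (CLIP -2 7): clip(-1,-2,7)=-1, clip(3,-2,7)=3, clip(2,-2,7)=2, clip(-5,-2,7)=-2, clip(7,-2,7)=7, clip(2,-2,7)=2 -> [-1, 3, 2, -2, 7, 2]
Stage 2 (DELAY): [0, -1, 3, 2, -2, 7] = [0, -1, 3, 2, -2, 7] -> [0, -1, 3, 2, -2, 7]
Stage 3 (DIFF): s[0]=0, -1-0=-1, 3--1=4, 2-3=-1, -2-2=-4, 7--2=9 -> [0, -1, 4, -1, -4, 9]
Stage 4 (AMPLIFY -1): 0*-1=0, -1*-1=1, 4*-1=-4, -1*-1=1, -4*-1=4, 9*-1=-9 -> [0, 1, -4, 1, 4, -9]
Stage 5 (OFFSET 2): 0+2=2, 1+2=3, -4+2=-2, 1+2=3, 4+2=6, -9+2=-7 -> [2, 3, -2, 3, 6, -7]

Answer: 2 3 -2 3 6 -7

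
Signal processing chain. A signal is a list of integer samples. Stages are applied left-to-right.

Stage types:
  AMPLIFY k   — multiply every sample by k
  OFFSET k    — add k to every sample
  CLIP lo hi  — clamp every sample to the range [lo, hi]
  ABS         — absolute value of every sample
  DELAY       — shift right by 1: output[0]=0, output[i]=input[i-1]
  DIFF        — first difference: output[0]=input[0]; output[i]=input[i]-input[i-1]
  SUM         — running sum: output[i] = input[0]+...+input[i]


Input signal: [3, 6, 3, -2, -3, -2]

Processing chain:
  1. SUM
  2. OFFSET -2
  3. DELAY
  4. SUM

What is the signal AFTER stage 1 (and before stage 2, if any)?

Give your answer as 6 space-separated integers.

Answer: 3 9 12 10 7 5

Derivation:
Input: [3, 6, 3, -2, -3, -2]
Stage 1 (SUM): sum[0..0]=3, sum[0..1]=9, sum[0..2]=12, sum[0..3]=10, sum[0..4]=7, sum[0..5]=5 -> [3, 9, 12, 10, 7, 5]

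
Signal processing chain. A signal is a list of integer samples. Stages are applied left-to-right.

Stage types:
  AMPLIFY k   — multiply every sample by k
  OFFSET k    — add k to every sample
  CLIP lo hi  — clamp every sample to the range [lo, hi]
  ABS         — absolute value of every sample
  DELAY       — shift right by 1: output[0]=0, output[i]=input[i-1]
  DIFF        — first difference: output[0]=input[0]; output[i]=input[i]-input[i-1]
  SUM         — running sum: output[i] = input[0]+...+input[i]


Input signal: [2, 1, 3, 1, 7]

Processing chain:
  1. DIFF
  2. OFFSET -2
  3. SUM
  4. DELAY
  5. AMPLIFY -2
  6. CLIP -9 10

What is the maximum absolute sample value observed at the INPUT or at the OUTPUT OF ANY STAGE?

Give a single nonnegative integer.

Answer: 14

Derivation:
Input: [2, 1, 3, 1, 7] (max |s|=7)
Stage 1 (DIFF): s[0]=2, 1-2=-1, 3-1=2, 1-3=-2, 7-1=6 -> [2, -1, 2, -2, 6] (max |s|=6)
Stage 2 (OFFSET -2): 2+-2=0, -1+-2=-3, 2+-2=0, -2+-2=-4, 6+-2=4 -> [0, -3, 0, -4, 4] (max |s|=4)
Stage 3 (SUM): sum[0..0]=0, sum[0..1]=-3, sum[0..2]=-3, sum[0..3]=-7, sum[0..4]=-3 -> [0, -3, -3, -7, -3] (max |s|=7)
Stage 4 (DELAY): [0, 0, -3, -3, -7] = [0, 0, -3, -3, -7] -> [0, 0, -3, -3, -7] (max |s|=7)
Stage 5 (AMPLIFY -2): 0*-2=0, 0*-2=0, -3*-2=6, -3*-2=6, -7*-2=14 -> [0, 0, 6, 6, 14] (max |s|=14)
Stage 6 (CLIP -9 10): clip(0,-9,10)=0, clip(0,-9,10)=0, clip(6,-9,10)=6, clip(6,-9,10)=6, clip(14,-9,10)=10 -> [0, 0, 6, 6, 10] (max |s|=10)
Overall max amplitude: 14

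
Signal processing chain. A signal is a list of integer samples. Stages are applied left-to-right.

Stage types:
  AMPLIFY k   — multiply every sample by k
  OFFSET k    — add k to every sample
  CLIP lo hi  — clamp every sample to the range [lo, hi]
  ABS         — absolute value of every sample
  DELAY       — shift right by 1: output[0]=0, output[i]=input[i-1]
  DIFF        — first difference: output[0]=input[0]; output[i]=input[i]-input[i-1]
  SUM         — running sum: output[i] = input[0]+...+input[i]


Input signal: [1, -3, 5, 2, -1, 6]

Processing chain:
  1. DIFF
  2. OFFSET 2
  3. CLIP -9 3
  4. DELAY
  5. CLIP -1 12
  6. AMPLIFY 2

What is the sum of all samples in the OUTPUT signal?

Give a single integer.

Input: [1, -3, 5, 2, -1, 6]
Stage 1 (DIFF): s[0]=1, -3-1=-4, 5--3=8, 2-5=-3, -1-2=-3, 6--1=7 -> [1, -4, 8, -3, -3, 7]
Stage 2 (OFFSET 2): 1+2=3, -4+2=-2, 8+2=10, -3+2=-1, -3+2=-1, 7+2=9 -> [3, -2, 10, -1, -1, 9]
Stage 3 (CLIP -9 3): clip(3,-9,3)=3, clip(-2,-9,3)=-2, clip(10,-9,3)=3, clip(-1,-9,3)=-1, clip(-1,-9,3)=-1, clip(9,-9,3)=3 -> [3, -2, 3, -1, -1, 3]
Stage 4 (DELAY): [0, 3, -2, 3, -1, -1] = [0, 3, -2, 3, -1, -1] -> [0, 3, -2, 3, -1, -1]
Stage 5 (CLIP -1 12): clip(0,-1,12)=0, clip(3,-1,12)=3, clip(-2,-1,12)=-1, clip(3,-1,12)=3, clip(-1,-1,12)=-1, clip(-1,-1,12)=-1 -> [0, 3, -1, 3, -1, -1]
Stage 6 (AMPLIFY 2): 0*2=0, 3*2=6, -1*2=-2, 3*2=6, -1*2=-2, -1*2=-2 -> [0, 6, -2, 6, -2, -2]
Output sum: 6

Answer: 6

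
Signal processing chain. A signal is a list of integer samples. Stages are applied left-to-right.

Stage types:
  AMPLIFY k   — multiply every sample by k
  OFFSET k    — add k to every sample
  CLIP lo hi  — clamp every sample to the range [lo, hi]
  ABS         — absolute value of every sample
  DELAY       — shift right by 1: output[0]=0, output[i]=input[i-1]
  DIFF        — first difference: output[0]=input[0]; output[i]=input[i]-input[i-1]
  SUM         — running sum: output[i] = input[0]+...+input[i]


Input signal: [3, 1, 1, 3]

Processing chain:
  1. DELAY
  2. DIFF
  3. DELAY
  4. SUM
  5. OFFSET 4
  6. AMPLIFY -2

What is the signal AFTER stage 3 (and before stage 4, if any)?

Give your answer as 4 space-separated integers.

Answer: 0 0 3 -2

Derivation:
Input: [3, 1, 1, 3]
Stage 1 (DELAY): [0, 3, 1, 1] = [0, 3, 1, 1] -> [0, 3, 1, 1]
Stage 2 (DIFF): s[0]=0, 3-0=3, 1-3=-2, 1-1=0 -> [0, 3, -2, 0]
Stage 3 (DELAY): [0, 0, 3, -2] = [0, 0, 3, -2] -> [0, 0, 3, -2]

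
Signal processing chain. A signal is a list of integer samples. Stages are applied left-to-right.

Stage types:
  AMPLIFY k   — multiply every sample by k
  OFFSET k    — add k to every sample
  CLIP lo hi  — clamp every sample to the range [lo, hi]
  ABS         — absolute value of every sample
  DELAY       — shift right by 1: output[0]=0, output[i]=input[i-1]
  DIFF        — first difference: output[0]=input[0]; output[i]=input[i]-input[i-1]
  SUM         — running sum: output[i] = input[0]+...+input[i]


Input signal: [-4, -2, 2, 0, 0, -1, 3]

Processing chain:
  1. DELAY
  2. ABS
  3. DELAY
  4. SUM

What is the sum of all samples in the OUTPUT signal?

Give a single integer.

Input: [-4, -2, 2, 0, 0, -1, 3]
Stage 1 (DELAY): [0, -4, -2, 2, 0, 0, -1] = [0, -4, -2, 2, 0, 0, -1] -> [0, -4, -2, 2, 0, 0, -1]
Stage 2 (ABS): |0|=0, |-4|=4, |-2|=2, |2|=2, |0|=0, |0|=0, |-1|=1 -> [0, 4, 2, 2, 0, 0, 1]
Stage 3 (DELAY): [0, 0, 4, 2, 2, 0, 0] = [0, 0, 4, 2, 2, 0, 0] -> [0, 0, 4, 2, 2, 0, 0]
Stage 4 (SUM): sum[0..0]=0, sum[0..1]=0, sum[0..2]=4, sum[0..3]=6, sum[0..4]=8, sum[0..5]=8, sum[0..6]=8 -> [0, 0, 4, 6, 8, 8, 8]
Output sum: 34

Answer: 34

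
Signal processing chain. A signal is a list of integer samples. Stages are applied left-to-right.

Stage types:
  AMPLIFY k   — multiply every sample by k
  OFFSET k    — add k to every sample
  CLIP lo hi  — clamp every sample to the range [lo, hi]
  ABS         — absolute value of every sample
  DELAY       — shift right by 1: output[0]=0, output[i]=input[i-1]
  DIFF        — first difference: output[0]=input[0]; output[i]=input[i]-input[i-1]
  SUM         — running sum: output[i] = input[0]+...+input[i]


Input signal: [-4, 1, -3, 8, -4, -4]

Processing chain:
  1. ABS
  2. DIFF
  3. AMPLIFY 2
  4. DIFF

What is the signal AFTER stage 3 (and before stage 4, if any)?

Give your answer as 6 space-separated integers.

Input: [-4, 1, -3, 8, -4, -4]
Stage 1 (ABS): |-4|=4, |1|=1, |-3|=3, |8|=8, |-4|=4, |-4|=4 -> [4, 1, 3, 8, 4, 4]
Stage 2 (DIFF): s[0]=4, 1-4=-3, 3-1=2, 8-3=5, 4-8=-4, 4-4=0 -> [4, -3, 2, 5, -4, 0]
Stage 3 (AMPLIFY 2): 4*2=8, -3*2=-6, 2*2=4, 5*2=10, -4*2=-8, 0*2=0 -> [8, -6, 4, 10, -8, 0]

Answer: 8 -6 4 10 -8 0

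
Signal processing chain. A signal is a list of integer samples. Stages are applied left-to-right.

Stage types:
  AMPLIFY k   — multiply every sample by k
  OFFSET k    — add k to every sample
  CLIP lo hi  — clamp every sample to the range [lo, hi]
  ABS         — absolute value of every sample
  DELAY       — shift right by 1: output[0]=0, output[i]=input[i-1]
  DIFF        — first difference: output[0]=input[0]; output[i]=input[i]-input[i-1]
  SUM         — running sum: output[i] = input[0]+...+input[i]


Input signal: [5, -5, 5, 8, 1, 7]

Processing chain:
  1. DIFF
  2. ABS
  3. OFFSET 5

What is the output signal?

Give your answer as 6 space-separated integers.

Input: [5, -5, 5, 8, 1, 7]
Stage 1 (DIFF): s[0]=5, -5-5=-10, 5--5=10, 8-5=3, 1-8=-7, 7-1=6 -> [5, -10, 10, 3, -7, 6]
Stage 2 (ABS): |5|=5, |-10|=10, |10|=10, |3|=3, |-7|=7, |6|=6 -> [5, 10, 10, 3, 7, 6]
Stage 3 (OFFSET 5): 5+5=10, 10+5=15, 10+5=15, 3+5=8, 7+5=12, 6+5=11 -> [10, 15, 15, 8, 12, 11]

Answer: 10 15 15 8 12 11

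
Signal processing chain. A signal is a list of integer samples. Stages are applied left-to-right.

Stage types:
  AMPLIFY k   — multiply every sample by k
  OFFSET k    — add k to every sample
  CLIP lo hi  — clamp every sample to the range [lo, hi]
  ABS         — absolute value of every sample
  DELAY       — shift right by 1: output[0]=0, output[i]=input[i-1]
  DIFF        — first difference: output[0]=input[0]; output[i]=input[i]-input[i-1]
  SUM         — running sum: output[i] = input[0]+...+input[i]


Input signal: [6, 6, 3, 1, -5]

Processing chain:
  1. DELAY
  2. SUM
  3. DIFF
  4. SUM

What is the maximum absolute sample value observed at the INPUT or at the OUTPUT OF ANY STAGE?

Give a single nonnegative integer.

Input: [6, 6, 3, 1, -5] (max |s|=6)
Stage 1 (DELAY): [0, 6, 6, 3, 1] = [0, 6, 6, 3, 1] -> [0, 6, 6, 3, 1] (max |s|=6)
Stage 2 (SUM): sum[0..0]=0, sum[0..1]=6, sum[0..2]=12, sum[0..3]=15, sum[0..4]=16 -> [0, 6, 12, 15, 16] (max |s|=16)
Stage 3 (DIFF): s[0]=0, 6-0=6, 12-6=6, 15-12=3, 16-15=1 -> [0, 6, 6, 3, 1] (max |s|=6)
Stage 4 (SUM): sum[0..0]=0, sum[0..1]=6, sum[0..2]=12, sum[0..3]=15, sum[0..4]=16 -> [0, 6, 12, 15, 16] (max |s|=16)
Overall max amplitude: 16

Answer: 16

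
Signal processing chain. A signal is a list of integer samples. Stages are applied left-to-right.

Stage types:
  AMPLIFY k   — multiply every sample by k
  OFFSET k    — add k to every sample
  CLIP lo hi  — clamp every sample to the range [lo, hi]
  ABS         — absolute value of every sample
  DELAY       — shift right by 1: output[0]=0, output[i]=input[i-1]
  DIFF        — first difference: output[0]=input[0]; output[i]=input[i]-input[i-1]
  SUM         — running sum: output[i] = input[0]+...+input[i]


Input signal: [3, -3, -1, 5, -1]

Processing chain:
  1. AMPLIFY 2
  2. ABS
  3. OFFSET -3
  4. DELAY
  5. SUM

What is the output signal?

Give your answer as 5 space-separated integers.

Answer: 0 3 6 5 12

Derivation:
Input: [3, -3, -1, 5, -1]
Stage 1 (AMPLIFY 2): 3*2=6, -3*2=-6, -1*2=-2, 5*2=10, -1*2=-2 -> [6, -6, -2, 10, -2]
Stage 2 (ABS): |6|=6, |-6|=6, |-2|=2, |10|=10, |-2|=2 -> [6, 6, 2, 10, 2]
Stage 3 (OFFSET -3): 6+-3=3, 6+-3=3, 2+-3=-1, 10+-3=7, 2+-3=-1 -> [3, 3, -1, 7, -1]
Stage 4 (DELAY): [0, 3, 3, -1, 7] = [0, 3, 3, -1, 7] -> [0, 3, 3, -1, 7]
Stage 5 (SUM): sum[0..0]=0, sum[0..1]=3, sum[0..2]=6, sum[0..3]=5, sum[0..4]=12 -> [0, 3, 6, 5, 12]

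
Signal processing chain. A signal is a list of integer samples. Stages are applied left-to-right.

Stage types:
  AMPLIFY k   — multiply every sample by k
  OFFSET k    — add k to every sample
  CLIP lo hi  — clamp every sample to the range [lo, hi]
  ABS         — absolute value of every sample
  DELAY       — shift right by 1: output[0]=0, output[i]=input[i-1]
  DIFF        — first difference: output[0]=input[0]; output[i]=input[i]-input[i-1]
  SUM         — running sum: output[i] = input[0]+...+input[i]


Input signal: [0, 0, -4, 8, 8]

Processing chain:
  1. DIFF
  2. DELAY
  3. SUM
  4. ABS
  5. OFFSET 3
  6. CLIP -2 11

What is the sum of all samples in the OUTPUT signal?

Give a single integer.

Answer: 27

Derivation:
Input: [0, 0, -4, 8, 8]
Stage 1 (DIFF): s[0]=0, 0-0=0, -4-0=-4, 8--4=12, 8-8=0 -> [0, 0, -4, 12, 0]
Stage 2 (DELAY): [0, 0, 0, -4, 12] = [0, 0, 0, -4, 12] -> [0, 0, 0, -4, 12]
Stage 3 (SUM): sum[0..0]=0, sum[0..1]=0, sum[0..2]=0, sum[0..3]=-4, sum[0..4]=8 -> [0, 0, 0, -4, 8]
Stage 4 (ABS): |0|=0, |0|=0, |0|=0, |-4|=4, |8|=8 -> [0, 0, 0, 4, 8]
Stage 5 (OFFSET 3): 0+3=3, 0+3=3, 0+3=3, 4+3=7, 8+3=11 -> [3, 3, 3, 7, 11]
Stage 6 (CLIP -2 11): clip(3,-2,11)=3, clip(3,-2,11)=3, clip(3,-2,11)=3, clip(7,-2,11)=7, clip(11,-2,11)=11 -> [3, 3, 3, 7, 11]
Output sum: 27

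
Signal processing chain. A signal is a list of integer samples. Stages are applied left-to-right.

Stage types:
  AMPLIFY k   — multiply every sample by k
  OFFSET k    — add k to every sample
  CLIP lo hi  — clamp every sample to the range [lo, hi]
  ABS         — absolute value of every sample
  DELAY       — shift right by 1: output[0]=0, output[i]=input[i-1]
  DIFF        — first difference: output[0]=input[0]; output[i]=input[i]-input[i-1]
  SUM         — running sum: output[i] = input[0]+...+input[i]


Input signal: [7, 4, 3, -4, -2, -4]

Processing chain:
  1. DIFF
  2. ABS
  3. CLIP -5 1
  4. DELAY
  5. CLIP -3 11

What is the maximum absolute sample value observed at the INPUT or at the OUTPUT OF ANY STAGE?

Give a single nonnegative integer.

Answer: 7

Derivation:
Input: [7, 4, 3, -4, -2, -4] (max |s|=7)
Stage 1 (DIFF): s[0]=7, 4-7=-3, 3-4=-1, -4-3=-7, -2--4=2, -4--2=-2 -> [7, -3, -1, -7, 2, -2] (max |s|=7)
Stage 2 (ABS): |7|=7, |-3|=3, |-1|=1, |-7|=7, |2|=2, |-2|=2 -> [7, 3, 1, 7, 2, 2] (max |s|=7)
Stage 3 (CLIP -5 1): clip(7,-5,1)=1, clip(3,-5,1)=1, clip(1,-5,1)=1, clip(7,-5,1)=1, clip(2,-5,1)=1, clip(2,-5,1)=1 -> [1, 1, 1, 1, 1, 1] (max |s|=1)
Stage 4 (DELAY): [0, 1, 1, 1, 1, 1] = [0, 1, 1, 1, 1, 1] -> [0, 1, 1, 1, 1, 1] (max |s|=1)
Stage 5 (CLIP -3 11): clip(0,-3,11)=0, clip(1,-3,11)=1, clip(1,-3,11)=1, clip(1,-3,11)=1, clip(1,-3,11)=1, clip(1,-3,11)=1 -> [0, 1, 1, 1, 1, 1] (max |s|=1)
Overall max amplitude: 7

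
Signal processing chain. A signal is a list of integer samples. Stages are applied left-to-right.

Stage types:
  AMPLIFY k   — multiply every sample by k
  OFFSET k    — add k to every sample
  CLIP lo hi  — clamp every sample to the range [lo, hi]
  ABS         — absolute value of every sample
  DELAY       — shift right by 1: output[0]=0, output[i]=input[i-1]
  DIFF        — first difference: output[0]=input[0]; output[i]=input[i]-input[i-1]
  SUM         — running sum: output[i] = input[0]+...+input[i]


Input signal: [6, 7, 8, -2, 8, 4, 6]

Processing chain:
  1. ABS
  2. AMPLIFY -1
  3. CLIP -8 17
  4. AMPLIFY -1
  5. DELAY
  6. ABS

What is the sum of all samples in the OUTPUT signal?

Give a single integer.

Input: [6, 7, 8, -2, 8, 4, 6]
Stage 1 (ABS): |6|=6, |7|=7, |8|=8, |-2|=2, |8|=8, |4|=4, |6|=6 -> [6, 7, 8, 2, 8, 4, 6]
Stage 2 (AMPLIFY -1): 6*-1=-6, 7*-1=-7, 8*-1=-8, 2*-1=-2, 8*-1=-8, 4*-1=-4, 6*-1=-6 -> [-6, -7, -8, -2, -8, -4, -6]
Stage 3 (CLIP -8 17): clip(-6,-8,17)=-6, clip(-7,-8,17)=-7, clip(-8,-8,17)=-8, clip(-2,-8,17)=-2, clip(-8,-8,17)=-8, clip(-4,-8,17)=-4, clip(-6,-8,17)=-6 -> [-6, -7, -8, -2, -8, -4, -6]
Stage 4 (AMPLIFY -1): -6*-1=6, -7*-1=7, -8*-1=8, -2*-1=2, -8*-1=8, -4*-1=4, -6*-1=6 -> [6, 7, 8, 2, 8, 4, 6]
Stage 5 (DELAY): [0, 6, 7, 8, 2, 8, 4] = [0, 6, 7, 8, 2, 8, 4] -> [0, 6, 7, 8, 2, 8, 4]
Stage 6 (ABS): |0|=0, |6|=6, |7|=7, |8|=8, |2|=2, |8|=8, |4|=4 -> [0, 6, 7, 8, 2, 8, 4]
Output sum: 35

Answer: 35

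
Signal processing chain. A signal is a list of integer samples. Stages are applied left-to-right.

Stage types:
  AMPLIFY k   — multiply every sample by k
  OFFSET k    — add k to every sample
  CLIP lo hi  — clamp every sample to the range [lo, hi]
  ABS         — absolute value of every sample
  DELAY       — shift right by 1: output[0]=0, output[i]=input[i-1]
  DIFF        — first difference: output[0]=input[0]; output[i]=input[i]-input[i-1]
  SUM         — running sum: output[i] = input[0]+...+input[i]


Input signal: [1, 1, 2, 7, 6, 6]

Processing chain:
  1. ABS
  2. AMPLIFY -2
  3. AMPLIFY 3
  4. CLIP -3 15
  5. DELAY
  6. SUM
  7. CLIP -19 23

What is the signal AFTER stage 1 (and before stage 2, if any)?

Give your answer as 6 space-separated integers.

Input: [1, 1, 2, 7, 6, 6]
Stage 1 (ABS): |1|=1, |1|=1, |2|=2, |7|=7, |6|=6, |6|=6 -> [1, 1, 2, 7, 6, 6]

Answer: 1 1 2 7 6 6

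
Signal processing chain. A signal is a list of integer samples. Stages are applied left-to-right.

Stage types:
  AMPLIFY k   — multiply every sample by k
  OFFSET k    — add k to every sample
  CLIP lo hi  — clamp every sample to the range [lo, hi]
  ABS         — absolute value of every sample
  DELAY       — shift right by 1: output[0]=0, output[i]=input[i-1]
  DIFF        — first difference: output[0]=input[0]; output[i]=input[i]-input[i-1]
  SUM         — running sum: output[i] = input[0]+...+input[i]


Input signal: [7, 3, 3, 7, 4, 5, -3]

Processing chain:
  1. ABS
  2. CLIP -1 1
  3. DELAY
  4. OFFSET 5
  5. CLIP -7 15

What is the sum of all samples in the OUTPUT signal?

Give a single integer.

Answer: 41

Derivation:
Input: [7, 3, 3, 7, 4, 5, -3]
Stage 1 (ABS): |7|=7, |3|=3, |3|=3, |7|=7, |4|=4, |5|=5, |-3|=3 -> [7, 3, 3, 7, 4, 5, 3]
Stage 2 (CLIP -1 1): clip(7,-1,1)=1, clip(3,-1,1)=1, clip(3,-1,1)=1, clip(7,-1,1)=1, clip(4,-1,1)=1, clip(5,-1,1)=1, clip(3,-1,1)=1 -> [1, 1, 1, 1, 1, 1, 1]
Stage 3 (DELAY): [0, 1, 1, 1, 1, 1, 1] = [0, 1, 1, 1, 1, 1, 1] -> [0, 1, 1, 1, 1, 1, 1]
Stage 4 (OFFSET 5): 0+5=5, 1+5=6, 1+5=6, 1+5=6, 1+5=6, 1+5=6, 1+5=6 -> [5, 6, 6, 6, 6, 6, 6]
Stage 5 (CLIP -7 15): clip(5,-7,15)=5, clip(6,-7,15)=6, clip(6,-7,15)=6, clip(6,-7,15)=6, clip(6,-7,15)=6, clip(6,-7,15)=6, clip(6,-7,15)=6 -> [5, 6, 6, 6, 6, 6, 6]
Output sum: 41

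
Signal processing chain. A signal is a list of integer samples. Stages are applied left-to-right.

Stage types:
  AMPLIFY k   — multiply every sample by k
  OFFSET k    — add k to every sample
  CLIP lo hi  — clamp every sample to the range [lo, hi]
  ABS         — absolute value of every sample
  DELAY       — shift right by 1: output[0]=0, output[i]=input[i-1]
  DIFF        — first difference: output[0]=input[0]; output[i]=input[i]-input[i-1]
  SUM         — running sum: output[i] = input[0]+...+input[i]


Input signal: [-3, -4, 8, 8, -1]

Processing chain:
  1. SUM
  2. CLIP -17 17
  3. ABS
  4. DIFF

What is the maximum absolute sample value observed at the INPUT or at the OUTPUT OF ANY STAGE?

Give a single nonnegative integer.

Input: [-3, -4, 8, 8, -1] (max |s|=8)
Stage 1 (SUM): sum[0..0]=-3, sum[0..1]=-7, sum[0..2]=1, sum[0..3]=9, sum[0..4]=8 -> [-3, -7, 1, 9, 8] (max |s|=9)
Stage 2 (CLIP -17 17): clip(-3,-17,17)=-3, clip(-7,-17,17)=-7, clip(1,-17,17)=1, clip(9,-17,17)=9, clip(8,-17,17)=8 -> [-3, -7, 1, 9, 8] (max |s|=9)
Stage 3 (ABS): |-3|=3, |-7|=7, |1|=1, |9|=9, |8|=8 -> [3, 7, 1, 9, 8] (max |s|=9)
Stage 4 (DIFF): s[0]=3, 7-3=4, 1-7=-6, 9-1=8, 8-9=-1 -> [3, 4, -6, 8, -1] (max |s|=8)
Overall max amplitude: 9

Answer: 9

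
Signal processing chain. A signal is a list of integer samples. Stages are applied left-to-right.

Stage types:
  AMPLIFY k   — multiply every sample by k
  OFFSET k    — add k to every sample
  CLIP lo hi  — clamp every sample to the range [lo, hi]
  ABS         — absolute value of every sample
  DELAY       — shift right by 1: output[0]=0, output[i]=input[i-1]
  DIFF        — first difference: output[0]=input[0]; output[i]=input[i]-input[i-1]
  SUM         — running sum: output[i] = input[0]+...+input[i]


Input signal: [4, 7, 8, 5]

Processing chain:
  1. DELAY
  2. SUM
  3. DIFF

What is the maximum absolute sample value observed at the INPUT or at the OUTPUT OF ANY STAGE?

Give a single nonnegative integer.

Input: [4, 7, 8, 5] (max |s|=8)
Stage 1 (DELAY): [0, 4, 7, 8] = [0, 4, 7, 8] -> [0, 4, 7, 8] (max |s|=8)
Stage 2 (SUM): sum[0..0]=0, sum[0..1]=4, sum[0..2]=11, sum[0..3]=19 -> [0, 4, 11, 19] (max |s|=19)
Stage 3 (DIFF): s[0]=0, 4-0=4, 11-4=7, 19-11=8 -> [0, 4, 7, 8] (max |s|=8)
Overall max amplitude: 19

Answer: 19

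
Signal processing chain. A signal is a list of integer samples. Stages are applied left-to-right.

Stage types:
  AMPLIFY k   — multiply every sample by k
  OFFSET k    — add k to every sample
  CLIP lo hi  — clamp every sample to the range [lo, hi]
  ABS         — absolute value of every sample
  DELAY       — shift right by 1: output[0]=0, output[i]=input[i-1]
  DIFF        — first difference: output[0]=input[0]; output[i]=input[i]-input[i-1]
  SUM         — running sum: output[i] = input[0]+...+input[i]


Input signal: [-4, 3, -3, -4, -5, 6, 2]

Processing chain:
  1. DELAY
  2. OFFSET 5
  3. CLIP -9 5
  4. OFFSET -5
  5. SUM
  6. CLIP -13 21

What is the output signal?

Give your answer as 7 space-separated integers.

Input: [-4, 3, -3, -4, -5, 6, 2]
Stage 1 (DELAY): [0, -4, 3, -3, -4, -5, 6] = [0, -4, 3, -3, -4, -5, 6] -> [0, -4, 3, -3, -4, -5, 6]
Stage 2 (OFFSET 5): 0+5=5, -4+5=1, 3+5=8, -3+5=2, -4+5=1, -5+5=0, 6+5=11 -> [5, 1, 8, 2, 1, 0, 11]
Stage 3 (CLIP -9 5): clip(5,-9,5)=5, clip(1,-9,5)=1, clip(8,-9,5)=5, clip(2,-9,5)=2, clip(1,-9,5)=1, clip(0,-9,5)=0, clip(11,-9,5)=5 -> [5, 1, 5, 2, 1, 0, 5]
Stage 4 (OFFSET -5): 5+-5=0, 1+-5=-4, 5+-5=0, 2+-5=-3, 1+-5=-4, 0+-5=-5, 5+-5=0 -> [0, -4, 0, -3, -4, -5, 0]
Stage 5 (SUM): sum[0..0]=0, sum[0..1]=-4, sum[0..2]=-4, sum[0..3]=-7, sum[0..4]=-11, sum[0..5]=-16, sum[0..6]=-16 -> [0, -4, -4, -7, -11, -16, -16]
Stage 6 (CLIP -13 21): clip(0,-13,21)=0, clip(-4,-13,21)=-4, clip(-4,-13,21)=-4, clip(-7,-13,21)=-7, clip(-11,-13,21)=-11, clip(-16,-13,21)=-13, clip(-16,-13,21)=-13 -> [0, -4, -4, -7, -11, -13, -13]

Answer: 0 -4 -4 -7 -11 -13 -13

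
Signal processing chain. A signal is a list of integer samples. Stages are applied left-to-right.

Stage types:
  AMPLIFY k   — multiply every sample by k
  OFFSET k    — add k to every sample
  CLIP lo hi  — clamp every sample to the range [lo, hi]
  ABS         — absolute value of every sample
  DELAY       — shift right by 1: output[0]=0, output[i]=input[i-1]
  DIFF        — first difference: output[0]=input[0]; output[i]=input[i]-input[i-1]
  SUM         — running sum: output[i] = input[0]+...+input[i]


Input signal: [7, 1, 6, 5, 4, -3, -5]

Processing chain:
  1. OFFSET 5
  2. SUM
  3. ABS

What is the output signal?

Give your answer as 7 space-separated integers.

Input: [7, 1, 6, 5, 4, -3, -5]
Stage 1 (OFFSET 5): 7+5=12, 1+5=6, 6+5=11, 5+5=10, 4+5=9, -3+5=2, -5+5=0 -> [12, 6, 11, 10, 9, 2, 0]
Stage 2 (SUM): sum[0..0]=12, sum[0..1]=18, sum[0..2]=29, sum[0..3]=39, sum[0..4]=48, sum[0..5]=50, sum[0..6]=50 -> [12, 18, 29, 39, 48, 50, 50]
Stage 3 (ABS): |12|=12, |18|=18, |29|=29, |39|=39, |48|=48, |50|=50, |50|=50 -> [12, 18, 29, 39, 48, 50, 50]

Answer: 12 18 29 39 48 50 50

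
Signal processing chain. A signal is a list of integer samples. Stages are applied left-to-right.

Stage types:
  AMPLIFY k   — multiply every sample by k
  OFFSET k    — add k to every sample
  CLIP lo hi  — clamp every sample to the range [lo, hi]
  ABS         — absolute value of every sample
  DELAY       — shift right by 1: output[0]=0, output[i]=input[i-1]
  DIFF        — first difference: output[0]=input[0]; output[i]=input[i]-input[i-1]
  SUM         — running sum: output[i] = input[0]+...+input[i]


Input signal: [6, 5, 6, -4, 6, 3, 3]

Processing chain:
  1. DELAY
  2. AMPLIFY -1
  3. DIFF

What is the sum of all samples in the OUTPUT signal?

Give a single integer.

Answer: -3

Derivation:
Input: [6, 5, 6, -4, 6, 3, 3]
Stage 1 (DELAY): [0, 6, 5, 6, -4, 6, 3] = [0, 6, 5, 6, -4, 6, 3] -> [0, 6, 5, 6, -4, 6, 3]
Stage 2 (AMPLIFY -1): 0*-1=0, 6*-1=-6, 5*-1=-5, 6*-1=-6, -4*-1=4, 6*-1=-6, 3*-1=-3 -> [0, -6, -5, -6, 4, -6, -3]
Stage 3 (DIFF): s[0]=0, -6-0=-6, -5--6=1, -6--5=-1, 4--6=10, -6-4=-10, -3--6=3 -> [0, -6, 1, -1, 10, -10, 3]
Output sum: -3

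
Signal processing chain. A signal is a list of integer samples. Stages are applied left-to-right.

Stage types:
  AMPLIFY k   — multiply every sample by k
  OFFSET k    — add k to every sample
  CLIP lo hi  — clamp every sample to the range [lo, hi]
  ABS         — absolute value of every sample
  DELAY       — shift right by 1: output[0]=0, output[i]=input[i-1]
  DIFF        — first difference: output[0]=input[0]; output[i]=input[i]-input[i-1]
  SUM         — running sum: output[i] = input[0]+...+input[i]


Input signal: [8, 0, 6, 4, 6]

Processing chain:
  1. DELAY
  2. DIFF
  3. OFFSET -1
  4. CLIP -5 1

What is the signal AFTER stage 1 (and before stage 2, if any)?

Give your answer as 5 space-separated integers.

Input: [8, 0, 6, 4, 6]
Stage 1 (DELAY): [0, 8, 0, 6, 4] = [0, 8, 0, 6, 4] -> [0, 8, 0, 6, 4]

Answer: 0 8 0 6 4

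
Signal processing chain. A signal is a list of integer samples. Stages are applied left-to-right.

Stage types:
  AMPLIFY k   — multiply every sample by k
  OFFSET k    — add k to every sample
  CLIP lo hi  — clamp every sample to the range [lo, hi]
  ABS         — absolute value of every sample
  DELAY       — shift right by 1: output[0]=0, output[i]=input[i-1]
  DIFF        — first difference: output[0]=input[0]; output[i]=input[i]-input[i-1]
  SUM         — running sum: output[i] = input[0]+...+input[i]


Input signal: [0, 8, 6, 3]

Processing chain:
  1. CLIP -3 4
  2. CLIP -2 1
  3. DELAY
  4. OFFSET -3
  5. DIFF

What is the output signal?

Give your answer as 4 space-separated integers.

Input: [0, 8, 6, 3]
Stage 1 (CLIP -3 4): clip(0,-3,4)=0, clip(8,-3,4)=4, clip(6,-3,4)=4, clip(3,-3,4)=3 -> [0, 4, 4, 3]
Stage 2 (CLIP -2 1): clip(0,-2,1)=0, clip(4,-2,1)=1, clip(4,-2,1)=1, clip(3,-2,1)=1 -> [0, 1, 1, 1]
Stage 3 (DELAY): [0, 0, 1, 1] = [0, 0, 1, 1] -> [0, 0, 1, 1]
Stage 4 (OFFSET -3): 0+-3=-3, 0+-3=-3, 1+-3=-2, 1+-3=-2 -> [-3, -3, -2, -2]
Stage 5 (DIFF): s[0]=-3, -3--3=0, -2--3=1, -2--2=0 -> [-3, 0, 1, 0]

Answer: -3 0 1 0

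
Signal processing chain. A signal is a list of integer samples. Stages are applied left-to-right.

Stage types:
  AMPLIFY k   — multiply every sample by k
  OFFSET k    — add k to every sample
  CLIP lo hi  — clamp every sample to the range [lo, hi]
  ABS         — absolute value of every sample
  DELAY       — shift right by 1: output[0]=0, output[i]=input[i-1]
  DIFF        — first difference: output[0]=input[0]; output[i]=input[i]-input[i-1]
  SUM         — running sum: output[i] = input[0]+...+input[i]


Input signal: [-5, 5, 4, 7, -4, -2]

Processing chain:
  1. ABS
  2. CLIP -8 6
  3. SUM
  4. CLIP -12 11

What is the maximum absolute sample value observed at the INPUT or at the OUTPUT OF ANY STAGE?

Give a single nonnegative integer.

Answer: 26

Derivation:
Input: [-5, 5, 4, 7, -4, -2] (max |s|=7)
Stage 1 (ABS): |-5|=5, |5|=5, |4|=4, |7|=7, |-4|=4, |-2|=2 -> [5, 5, 4, 7, 4, 2] (max |s|=7)
Stage 2 (CLIP -8 6): clip(5,-8,6)=5, clip(5,-8,6)=5, clip(4,-8,6)=4, clip(7,-8,6)=6, clip(4,-8,6)=4, clip(2,-8,6)=2 -> [5, 5, 4, 6, 4, 2] (max |s|=6)
Stage 3 (SUM): sum[0..0]=5, sum[0..1]=10, sum[0..2]=14, sum[0..3]=20, sum[0..4]=24, sum[0..5]=26 -> [5, 10, 14, 20, 24, 26] (max |s|=26)
Stage 4 (CLIP -12 11): clip(5,-12,11)=5, clip(10,-12,11)=10, clip(14,-12,11)=11, clip(20,-12,11)=11, clip(24,-12,11)=11, clip(26,-12,11)=11 -> [5, 10, 11, 11, 11, 11] (max |s|=11)
Overall max amplitude: 26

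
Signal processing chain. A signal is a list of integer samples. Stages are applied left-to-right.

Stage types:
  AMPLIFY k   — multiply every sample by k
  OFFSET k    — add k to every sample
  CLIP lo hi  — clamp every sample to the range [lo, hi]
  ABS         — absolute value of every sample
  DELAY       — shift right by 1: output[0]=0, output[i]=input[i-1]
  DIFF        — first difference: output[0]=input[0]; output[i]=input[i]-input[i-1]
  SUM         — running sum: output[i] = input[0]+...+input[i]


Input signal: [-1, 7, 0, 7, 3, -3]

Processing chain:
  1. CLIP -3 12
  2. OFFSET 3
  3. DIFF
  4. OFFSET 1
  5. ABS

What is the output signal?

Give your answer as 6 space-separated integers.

Answer: 3 9 6 8 3 5

Derivation:
Input: [-1, 7, 0, 7, 3, -3]
Stage 1 (CLIP -3 12): clip(-1,-3,12)=-1, clip(7,-3,12)=7, clip(0,-3,12)=0, clip(7,-3,12)=7, clip(3,-3,12)=3, clip(-3,-3,12)=-3 -> [-1, 7, 0, 7, 3, -3]
Stage 2 (OFFSET 3): -1+3=2, 7+3=10, 0+3=3, 7+3=10, 3+3=6, -3+3=0 -> [2, 10, 3, 10, 6, 0]
Stage 3 (DIFF): s[0]=2, 10-2=8, 3-10=-7, 10-3=7, 6-10=-4, 0-6=-6 -> [2, 8, -7, 7, -4, -6]
Stage 4 (OFFSET 1): 2+1=3, 8+1=9, -7+1=-6, 7+1=8, -4+1=-3, -6+1=-5 -> [3, 9, -6, 8, -3, -5]
Stage 5 (ABS): |3|=3, |9|=9, |-6|=6, |8|=8, |-3|=3, |-5|=5 -> [3, 9, 6, 8, 3, 5]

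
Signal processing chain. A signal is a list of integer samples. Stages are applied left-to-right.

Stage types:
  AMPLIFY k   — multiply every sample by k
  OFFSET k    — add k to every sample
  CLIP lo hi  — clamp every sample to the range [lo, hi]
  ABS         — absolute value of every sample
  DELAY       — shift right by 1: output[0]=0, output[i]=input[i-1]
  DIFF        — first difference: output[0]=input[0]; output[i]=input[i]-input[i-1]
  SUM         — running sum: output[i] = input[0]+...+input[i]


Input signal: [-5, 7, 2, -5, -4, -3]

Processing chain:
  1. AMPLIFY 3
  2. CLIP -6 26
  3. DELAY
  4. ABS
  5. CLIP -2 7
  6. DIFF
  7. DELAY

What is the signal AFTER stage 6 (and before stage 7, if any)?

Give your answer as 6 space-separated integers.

Input: [-5, 7, 2, -5, -4, -3]
Stage 1 (AMPLIFY 3): -5*3=-15, 7*3=21, 2*3=6, -5*3=-15, -4*3=-12, -3*3=-9 -> [-15, 21, 6, -15, -12, -9]
Stage 2 (CLIP -6 26): clip(-15,-6,26)=-6, clip(21,-6,26)=21, clip(6,-6,26)=6, clip(-15,-6,26)=-6, clip(-12,-6,26)=-6, clip(-9,-6,26)=-6 -> [-6, 21, 6, -6, -6, -6]
Stage 3 (DELAY): [0, -6, 21, 6, -6, -6] = [0, -6, 21, 6, -6, -6] -> [0, -6, 21, 6, -6, -6]
Stage 4 (ABS): |0|=0, |-6|=6, |21|=21, |6|=6, |-6|=6, |-6|=6 -> [0, 6, 21, 6, 6, 6]
Stage 5 (CLIP -2 7): clip(0,-2,7)=0, clip(6,-2,7)=6, clip(21,-2,7)=7, clip(6,-2,7)=6, clip(6,-2,7)=6, clip(6,-2,7)=6 -> [0, 6, 7, 6, 6, 6]
Stage 6 (DIFF): s[0]=0, 6-0=6, 7-6=1, 6-7=-1, 6-6=0, 6-6=0 -> [0, 6, 1, -1, 0, 0]

Answer: 0 6 1 -1 0 0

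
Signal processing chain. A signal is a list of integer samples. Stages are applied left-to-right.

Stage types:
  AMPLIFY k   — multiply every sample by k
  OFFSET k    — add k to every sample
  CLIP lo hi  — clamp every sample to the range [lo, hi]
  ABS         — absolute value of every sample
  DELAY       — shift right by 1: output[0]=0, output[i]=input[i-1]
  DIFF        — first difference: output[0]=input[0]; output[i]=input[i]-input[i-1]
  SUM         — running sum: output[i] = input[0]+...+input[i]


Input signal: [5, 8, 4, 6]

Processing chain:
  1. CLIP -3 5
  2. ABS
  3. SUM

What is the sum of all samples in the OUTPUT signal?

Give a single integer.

Answer: 48

Derivation:
Input: [5, 8, 4, 6]
Stage 1 (CLIP -3 5): clip(5,-3,5)=5, clip(8,-3,5)=5, clip(4,-3,5)=4, clip(6,-3,5)=5 -> [5, 5, 4, 5]
Stage 2 (ABS): |5|=5, |5|=5, |4|=4, |5|=5 -> [5, 5, 4, 5]
Stage 3 (SUM): sum[0..0]=5, sum[0..1]=10, sum[0..2]=14, sum[0..3]=19 -> [5, 10, 14, 19]
Output sum: 48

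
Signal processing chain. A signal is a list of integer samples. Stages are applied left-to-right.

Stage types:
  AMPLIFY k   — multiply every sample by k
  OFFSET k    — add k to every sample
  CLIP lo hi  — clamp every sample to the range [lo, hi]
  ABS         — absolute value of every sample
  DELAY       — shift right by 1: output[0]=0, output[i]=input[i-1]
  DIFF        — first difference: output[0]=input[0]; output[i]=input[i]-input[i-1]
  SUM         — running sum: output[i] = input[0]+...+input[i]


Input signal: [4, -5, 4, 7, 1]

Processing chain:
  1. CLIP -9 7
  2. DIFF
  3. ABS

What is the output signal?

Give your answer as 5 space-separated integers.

Input: [4, -5, 4, 7, 1]
Stage 1 (CLIP -9 7): clip(4,-9,7)=4, clip(-5,-9,7)=-5, clip(4,-9,7)=4, clip(7,-9,7)=7, clip(1,-9,7)=1 -> [4, -5, 4, 7, 1]
Stage 2 (DIFF): s[0]=4, -5-4=-9, 4--5=9, 7-4=3, 1-7=-6 -> [4, -9, 9, 3, -6]
Stage 3 (ABS): |4|=4, |-9|=9, |9|=9, |3|=3, |-6|=6 -> [4, 9, 9, 3, 6]

Answer: 4 9 9 3 6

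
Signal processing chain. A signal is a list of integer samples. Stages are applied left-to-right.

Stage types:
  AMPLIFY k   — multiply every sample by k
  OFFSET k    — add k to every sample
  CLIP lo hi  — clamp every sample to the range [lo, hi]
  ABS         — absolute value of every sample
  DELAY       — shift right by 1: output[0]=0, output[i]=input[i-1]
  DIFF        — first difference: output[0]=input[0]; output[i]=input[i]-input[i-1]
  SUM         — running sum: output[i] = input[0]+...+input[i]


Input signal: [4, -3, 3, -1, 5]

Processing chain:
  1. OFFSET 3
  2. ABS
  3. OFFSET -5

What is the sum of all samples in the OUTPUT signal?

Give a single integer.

Input: [4, -3, 3, -1, 5]
Stage 1 (OFFSET 3): 4+3=7, -3+3=0, 3+3=6, -1+3=2, 5+3=8 -> [7, 0, 6, 2, 8]
Stage 2 (ABS): |7|=7, |0|=0, |6|=6, |2|=2, |8|=8 -> [7, 0, 6, 2, 8]
Stage 3 (OFFSET -5): 7+-5=2, 0+-5=-5, 6+-5=1, 2+-5=-3, 8+-5=3 -> [2, -5, 1, -3, 3]
Output sum: -2

Answer: -2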